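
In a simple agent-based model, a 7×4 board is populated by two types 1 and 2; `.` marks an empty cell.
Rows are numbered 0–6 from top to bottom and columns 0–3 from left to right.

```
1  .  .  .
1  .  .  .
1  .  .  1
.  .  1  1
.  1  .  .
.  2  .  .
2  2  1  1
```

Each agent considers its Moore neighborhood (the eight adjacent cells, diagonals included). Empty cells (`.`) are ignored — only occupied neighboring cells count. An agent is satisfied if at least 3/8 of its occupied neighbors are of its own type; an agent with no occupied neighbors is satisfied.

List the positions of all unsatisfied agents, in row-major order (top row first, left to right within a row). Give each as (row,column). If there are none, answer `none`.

(6,2)

Row 0: (0,0)1 1/1 ✓
Row 1: (1,0)1 2/2 ✓
Row 2: (2,0)1 1/1 ✓ · (2,3)1 2/2 ✓
Row 3: (3,2)1 3/3 ✓ · (3,3)1 2/2 ✓
Row 4: (4,1)1 1/2 ✓
Row 5: (5,1)2 2/4 ✓
Row 6: (6,0)2 2/2 ✓ · (6,1)2 2/3 ✓ · (6,2)1 1/3 ✗ · (6,3)1 1/1 ✓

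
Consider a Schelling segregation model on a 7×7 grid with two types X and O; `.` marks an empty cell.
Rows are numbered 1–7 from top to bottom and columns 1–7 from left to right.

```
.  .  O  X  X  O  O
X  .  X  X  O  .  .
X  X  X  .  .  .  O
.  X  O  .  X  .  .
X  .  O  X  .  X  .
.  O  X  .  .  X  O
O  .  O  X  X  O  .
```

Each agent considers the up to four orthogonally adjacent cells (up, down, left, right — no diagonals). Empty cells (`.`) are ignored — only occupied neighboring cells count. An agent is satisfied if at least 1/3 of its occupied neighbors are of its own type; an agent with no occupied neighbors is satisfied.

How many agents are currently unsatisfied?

Row 1: (1,3)O 0/2 not · (1,4)X 2/3 satisfied · (1,5)X 1/3 satisfied · (1,6)O 1/2 satisfied · (1,7)O 1/1 satisfied
Row 2: (2,1)X 1/1 satisfied · (2,3)X 2/3 satisfied · (2,4)X 2/3 satisfied · (2,5)O 0/2 not
Row 3: (3,1)X 2/2 satisfied · (3,2)X 3/3 satisfied · (3,3)X 2/3 satisfied · (3,7)O 0/0 satisfied
Row 4: (4,2)X 1/2 satisfied · (4,3)O 1/3 satisfied · (4,5)X 0/0 satisfied
Row 5: (5,1)X 0/0 satisfied · (5,3)O 1/3 satisfied · (5,4)X 0/1 not · (5,6)X 1/1 satisfied
Row 6: (6,2)O 0/1 not · (6,3)X 0/3 not · (6,6)X 1/3 satisfied · (6,7)O 0/1 not
Row 7: (7,1)O 0/0 satisfied · (7,3)O 0/2 not · (7,4)X 1/2 satisfied · (7,5)X 1/2 satisfied · (7,6)O 0/2 not
Unsatisfied: (1,3), (2,5), (5,4), (6,2), (6,3), (6,7), (7,3), (7,6) — 8 in total.

8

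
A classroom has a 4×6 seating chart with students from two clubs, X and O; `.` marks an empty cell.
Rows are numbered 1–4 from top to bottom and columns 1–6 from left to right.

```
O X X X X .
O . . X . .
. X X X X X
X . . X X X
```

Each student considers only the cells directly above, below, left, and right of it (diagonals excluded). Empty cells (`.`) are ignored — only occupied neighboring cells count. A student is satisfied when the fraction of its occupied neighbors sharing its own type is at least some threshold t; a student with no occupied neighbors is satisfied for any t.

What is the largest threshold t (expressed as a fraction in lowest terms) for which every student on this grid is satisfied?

1/2

Row 1: (1,1)O 1/2 · (1,2)X 1/2 · (1,3)X 2/2 · (1,4)X 3/3 · (1,5)X 1/1
Row 2: (2,1)O 1/1 · (2,4)X 2/2
Row 3: (3,2)X 1/1 · (3,3)X 2/2 · (3,4)X 4/4 · (3,5)X 3/3 · (3,6)X 2/2
Row 4: (4,1)X — no occupied neighbors · (4,4)X 2/2 · (4,5)X 3/3 · (4,6)X 2/2
The smallest same-type fraction is 1/2 at (1,1), which reduces to 1/2. Any threshold above that leaves this student unsatisfied.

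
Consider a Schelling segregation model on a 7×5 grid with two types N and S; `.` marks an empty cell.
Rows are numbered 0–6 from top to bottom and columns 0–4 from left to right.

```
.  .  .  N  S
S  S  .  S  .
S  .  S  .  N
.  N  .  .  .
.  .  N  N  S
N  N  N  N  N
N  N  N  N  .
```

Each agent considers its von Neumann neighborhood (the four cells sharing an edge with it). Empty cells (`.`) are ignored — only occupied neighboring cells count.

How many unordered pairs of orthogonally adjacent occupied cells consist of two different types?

4

Scan each occupied cell's neighbors to the right and below so each pair is counted once.
From row 0: 2 unlike of 2 pairs (running 2/2).
From row 1: 0 unlike of 2 pairs (running 2/4).
From row 4: 2 unlike of 5 pairs (running 4/9).
From row 5: 0 unlike of 8 pairs (running 4/17).
From row 6: 0 unlike of 3 pairs (running 4/20).
Total adjacent occupied pairs: 20; unlike-type pairs: 4.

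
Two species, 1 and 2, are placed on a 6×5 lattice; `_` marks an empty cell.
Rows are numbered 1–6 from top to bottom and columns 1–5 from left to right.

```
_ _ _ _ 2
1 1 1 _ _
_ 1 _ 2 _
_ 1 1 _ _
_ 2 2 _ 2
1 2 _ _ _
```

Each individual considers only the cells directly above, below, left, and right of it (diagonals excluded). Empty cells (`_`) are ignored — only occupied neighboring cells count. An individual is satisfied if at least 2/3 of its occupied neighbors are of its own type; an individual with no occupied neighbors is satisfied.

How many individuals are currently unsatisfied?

(1,5)2 0/0 satisfied
(2,1)1 1/1 satisfied
(2,2)1 3/3 satisfied
(2,3)1 1/1 satisfied
(3,2)1 2/2 satisfied
(3,4)2 0/0 satisfied
(4,2)1 2/3 satisfied
(4,3)1 1/2 not
(5,2)2 2/3 satisfied
(5,3)2 1/2 not
(5,5)2 0/0 satisfied
(6,1)1 0/1 not
(6,2)2 1/2 not
Unsatisfied: (4,3), (5,3), (6,1), (6,2) — 4 in total.

4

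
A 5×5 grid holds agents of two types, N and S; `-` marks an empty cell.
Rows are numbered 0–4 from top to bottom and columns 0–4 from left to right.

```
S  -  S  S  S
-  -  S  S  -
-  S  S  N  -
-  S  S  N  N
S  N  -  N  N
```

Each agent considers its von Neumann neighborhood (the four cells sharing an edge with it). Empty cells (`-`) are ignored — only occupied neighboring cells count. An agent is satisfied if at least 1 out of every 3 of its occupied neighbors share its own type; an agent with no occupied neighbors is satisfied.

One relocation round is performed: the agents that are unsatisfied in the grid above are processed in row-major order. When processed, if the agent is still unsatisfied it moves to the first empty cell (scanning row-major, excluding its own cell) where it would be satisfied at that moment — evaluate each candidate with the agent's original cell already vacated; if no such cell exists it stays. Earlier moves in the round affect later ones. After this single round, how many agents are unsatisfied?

0

Initially unsatisfied (in order): (4,0), (4,1).
  (4,0) → (0,1).
  (4,1) → (2,4).
Resulting grid:
S S S S S
- - S S -
- S S N N
- S S N N
- - - N N
All satisfied now.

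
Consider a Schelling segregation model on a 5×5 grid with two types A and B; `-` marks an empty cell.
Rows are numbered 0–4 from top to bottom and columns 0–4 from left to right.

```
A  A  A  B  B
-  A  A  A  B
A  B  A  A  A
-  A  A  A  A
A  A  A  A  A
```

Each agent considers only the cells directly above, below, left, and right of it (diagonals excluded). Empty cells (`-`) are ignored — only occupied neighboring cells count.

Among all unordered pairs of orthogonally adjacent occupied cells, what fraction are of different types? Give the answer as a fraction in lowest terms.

4/17

Scan each occupied cell's neighbors to the right and below so each pair is counted once.
From row 0: 2 unlike of 8 pairs (running 2/8).
From row 1: 3 unlike of 7 pairs (running 5/15).
From row 2: 3 unlike of 8 pairs (running 8/23).
From row 3: 0 unlike of 7 pairs (running 8/30).
From row 4: 0 unlike of 4 pairs (running 8/34).
Total adjacent occupied pairs: 34; unlike-type pairs: 8.
8/34 reduces to 4/17.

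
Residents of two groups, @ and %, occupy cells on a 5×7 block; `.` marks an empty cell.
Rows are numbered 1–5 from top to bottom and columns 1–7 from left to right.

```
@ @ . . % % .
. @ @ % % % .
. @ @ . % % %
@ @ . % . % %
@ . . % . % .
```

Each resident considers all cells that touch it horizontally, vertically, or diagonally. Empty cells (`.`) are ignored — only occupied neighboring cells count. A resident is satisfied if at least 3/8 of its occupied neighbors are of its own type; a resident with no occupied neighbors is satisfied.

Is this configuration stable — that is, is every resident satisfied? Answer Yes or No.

Yes

(1,1)@ 2/2 ✓
(1,2)@ 3/3 ✓
(1,5)% 4/4 ✓
(1,6)% 3/3 ✓
(2,2)@ 5/5 ✓
(2,3)@ 4/5 ✓
(2,4)% 3/5 ✓
(2,5)% 6/6 ✓
(2,6)% 6/6 ✓
(3,2)@ 5/5 ✓
(3,3)@ 4/6 ✓
(3,5)% 6/6 ✓
(3,6)% 6/6 ✓
(3,7)% 4/4 ✓
(4,1)@ 3/3 ✓
(4,2)@ 4/4 ✓
(4,4)% 2/3 ✓
(4,6)% 5/5 ✓
(4,7)% 4/4 ✓
(5,1)@ 2/2 ✓
(5,4)% 1/1 ✓
(5,6)% 2/2 ✓
All meet the threshold, so the configuration is stable.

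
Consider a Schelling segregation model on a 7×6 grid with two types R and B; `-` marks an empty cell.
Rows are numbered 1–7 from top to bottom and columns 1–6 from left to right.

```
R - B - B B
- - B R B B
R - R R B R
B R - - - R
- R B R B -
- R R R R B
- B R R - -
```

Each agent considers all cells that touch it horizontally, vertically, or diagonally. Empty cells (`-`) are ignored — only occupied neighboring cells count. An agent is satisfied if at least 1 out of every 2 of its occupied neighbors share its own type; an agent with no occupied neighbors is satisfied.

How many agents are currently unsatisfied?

10

Row 1: (1,1)R 0/0 ✓ · (1,3)B 1/2 ✓ · (1,5)B 3/4 ✓ · (1,6)B 3/3 ✓
Row 2: (2,3)B 1/4 ✗ · (2,4)R 2/7 ✗ · (2,5)B 4/7 ✓ · (2,6)B 4/5 ✓
Row 3: (3,1)R 1/2 ✓ · (3,3)R 3/4 ✓ · (3,4)R 2/5 ✗ · (3,5)B 2/6 ✗ · (3,6)R 1/4 ✗
Row 4: (4,1)B 0/3 ✗ · (4,2)R 3/5 ✓ · (4,6)R 1/3 ✗
Row 5: (5,2)R 3/5 ✓ · (5,3)B 0/6 ✗ · (5,4)R 3/5 ✓ · (5,5)B 1/5 ✗
Row 6: (6,2)R 3/5 ✓ · (6,3)R 6/8 ✓ · (6,4)R 5/7 ✓ · (6,5)R 3/5 ✓ · (6,6)B 1/2 ✓
Row 7: (7,2)B 0/3 ✗ · (7,3)R 4/5 ✓ · (7,4)R 4/4 ✓
Unsatisfied: (2,3), (2,4), (3,4), (3,5), (3,6), (4,1), (4,6), (5,3), (5,5), (7,2) — 10 in total.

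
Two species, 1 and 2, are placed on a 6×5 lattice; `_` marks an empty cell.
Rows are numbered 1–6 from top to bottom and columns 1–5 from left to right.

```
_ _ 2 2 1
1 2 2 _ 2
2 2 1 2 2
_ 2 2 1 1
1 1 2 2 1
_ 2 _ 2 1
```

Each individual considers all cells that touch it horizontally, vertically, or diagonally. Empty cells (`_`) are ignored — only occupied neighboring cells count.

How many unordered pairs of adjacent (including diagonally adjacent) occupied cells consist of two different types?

29

Scan each occupied cell's neighbors to the right and below (and the two forward diagonals) so each pair is counted once.
Row 1: 2(1,3)–2(1,4)= 2(1,3)–2(2,3)= 2(1,3)–2(2,2)= 2(1,4)–1(1,5)≠ 2(1,4)–2(2,5)= 2(1,4)–2(2,3)= 1(1,5)–2(2,5)≠  → 2/7 unlike.
Row 2: 1(2,1)–2(2,2)≠ 1(2,1)–2(3,1)≠ 1(2,1)–2(3,2)≠ 2(2,2)–2(2,3)= 2(2,2)–2(3,2)= 2(2,2)–1(3,3)≠ 2(2,2)–2(3,1)= 2(2,3)–1(3,3)≠ 2(2,3)–2(3,4)= 2(2,3)–2(3,2)= 2(2,5)–2(3,5)= 2(2,5)–2(3,4)=  → 5/12 unlike.
Row 3: 2(3,1)–2(3,2)= 2(3,1)–2(4,2)= 2(3,2)–1(3,3)≠ 2(3,2)–2(4,2)= 2(3,2)–2(4,3)= 1(3,3)–2(3,4)≠ 1(3,3)–2(4,3)≠ 1(3,3)–1(4,4)= 1(3,3)–2(4,2)≠ 2(3,4)–2(3,5)= 2(3,4)–1(4,4)≠ 2(3,4)–1(4,5)≠ 2(3,4)–2(4,3)= 2(3,5)–1(4,5)≠ 2(3,5)–1(4,4)≠  → 8/15 unlike.
Row 4: 2(4,2)–2(4,3)= 2(4,2)–1(5,2)≠ 2(4,2)–2(5,3)= 2(4,2)–1(5,1)≠ 2(4,3)–1(4,4)≠ 2(4,3)–2(5,3)= 2(4,3)–2(5,4)= 2(4,3)–1(5,2)≠ 1(4,4)–1(4,5)= 1(4,4)–2(5,4)≠ 1(4,4)–1(5,5)= 1(4,4)–2(5,3)≠ 1(4,5)–1(5,5)= 1(4,5)–2(5,4)≠  → 7/14 unlike.
Row 5: 1(5,1)–1(5,2)= 1(5,1)–2(6,2)≠ 1(5,2)–2(5,3)≠ 1(5,2)–2(6,2)≠ 2(5,3)–2(5,4)= 2(5,3)–2(6,4)= 2(5,3)–2(6,2)= 2(5,4)–1(5,5)≠ 2(5,4)–2(6,4)= 2(5,4)–1(6,5)≠ 1(5,5)–1(6,5)= 1(5,5)–2(6,4)≠  → 6/12 unlike.
Row 6: 2(6,4)–1(6,5)≠  → 1/1 unlike.
Total adjacent occupied pairs: 61; unlike-type pairs: 29.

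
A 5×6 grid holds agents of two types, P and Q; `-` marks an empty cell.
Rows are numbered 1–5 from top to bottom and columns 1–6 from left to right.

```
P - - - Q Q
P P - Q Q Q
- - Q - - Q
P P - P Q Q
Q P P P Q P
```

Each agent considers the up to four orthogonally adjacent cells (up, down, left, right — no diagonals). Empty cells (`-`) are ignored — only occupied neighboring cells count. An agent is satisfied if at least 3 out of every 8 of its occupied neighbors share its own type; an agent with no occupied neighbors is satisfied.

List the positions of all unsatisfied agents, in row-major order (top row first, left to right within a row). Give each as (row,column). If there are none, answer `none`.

Row 1: (1,1)P 1/1 ok · (1,5)Q 2/2 ok · (1,6)Q 2/2 ok
Row 2: (2,1)P 2/2 ok · (2,2)P 1/1 ok · (2,4)Q 1/1 ok · (2,5)Q 3/3 ok · (2,6)Q 3/3 ok
Row 3: (3,3)Q 0/0 ok · (3,6)Q 2/2 ok
Row 4: (4,1)P 1/2 ok · (4,2)P 2/2 ok · (4,4)P 1/2 ok · (4,5)Q 2/3 ok · (4,6)Q 2/3 ok
Row 5: (5,1)Q 0/2 unhappy · (5,2)P 2/3 ok · (5,3)P 2/2 ok · (5,4)P 2/3 ok · (5,5)Q 1/3 unhappy · (5,6)P 0/2 unhappy

(5,1), (5,5), (5,6)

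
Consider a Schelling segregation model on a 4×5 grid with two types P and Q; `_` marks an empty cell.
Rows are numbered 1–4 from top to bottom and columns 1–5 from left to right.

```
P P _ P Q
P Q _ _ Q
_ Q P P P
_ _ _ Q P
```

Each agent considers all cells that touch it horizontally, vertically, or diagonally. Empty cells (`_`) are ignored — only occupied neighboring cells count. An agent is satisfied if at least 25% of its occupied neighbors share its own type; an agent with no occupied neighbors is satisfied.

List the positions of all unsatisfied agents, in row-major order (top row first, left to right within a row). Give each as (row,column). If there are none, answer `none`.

(1,1)P 2/3 ✓
(1,2)P 2/3 ✓
(1,4)P 0/2 ✗
(1,5)Q 1/2 ✓
(2,1)P 2/4 ✓
(2,2)Q 1/5 ✗
(2,5)Q 1/4 ✓
(3,2)Q 1/3 ✓
(3,3)P 1/4 ✓
(3,4)P 3/5 ✓
(3,5)P 2/4 ✓
(4,4)Q 0/4 ✗
(4,5)P 2/3 ✓

(1,4), (2,2), (4,4)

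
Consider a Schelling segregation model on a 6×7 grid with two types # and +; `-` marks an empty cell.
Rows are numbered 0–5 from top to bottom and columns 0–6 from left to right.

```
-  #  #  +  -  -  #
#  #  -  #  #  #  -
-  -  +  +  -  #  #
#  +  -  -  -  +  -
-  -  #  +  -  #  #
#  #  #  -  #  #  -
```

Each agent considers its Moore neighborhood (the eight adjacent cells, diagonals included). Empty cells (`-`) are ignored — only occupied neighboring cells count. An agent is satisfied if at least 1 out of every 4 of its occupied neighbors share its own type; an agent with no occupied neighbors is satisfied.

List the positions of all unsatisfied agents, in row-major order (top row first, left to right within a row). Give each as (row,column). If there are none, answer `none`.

(0,3), (3,0), (3,5), (4,3)

Row 0: (0,1)# 3/3 satisfied · (0,2)# 3/4 satisfied · (0,3)+ 0/3 not · (0,6)# 1/1 satisfied
Row 1: (1,0)# 2/2 satisfied · (1,1)# 3/4 satisfied · (1,3)# 2/5 satisfied · (1,4)# 3/5 satisfied · (1,5)# 4/4 satisfied
Row 2: (2,2)+ 2/4 satisfied · (2,3)+ 1/3 satisfied · (2,5)# 3/4 satisfied · (2,6)# 2/3 satisfied
Row 3: (3,0)# 0/1 not · (3,1)+ 1/3 satisfied · (3,5)+ 0/4 not
Row 4: (4,2)# 2/4 satisfied · (4,3)+ 0/3 not · (4,5)# 3/4 satisfied · (4,6)# 2/3 satisfied
Row 5: (5,0)# 1/1 satisfied · (5,1)# 3/3 satisfied · (5,2)# 2/3 satisfied · (5,4)# 2/3 satisfied · (5,5)# 3/3 satisfied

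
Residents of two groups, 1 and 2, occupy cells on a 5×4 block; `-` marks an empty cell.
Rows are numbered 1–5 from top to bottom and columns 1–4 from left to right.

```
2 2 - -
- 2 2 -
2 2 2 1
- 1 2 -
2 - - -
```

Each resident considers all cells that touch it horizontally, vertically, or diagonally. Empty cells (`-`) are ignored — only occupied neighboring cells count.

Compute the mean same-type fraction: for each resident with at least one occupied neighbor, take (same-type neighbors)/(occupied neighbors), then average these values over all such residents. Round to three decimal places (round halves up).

(1,1)2 2/2
(1,2)2 3/3
(2,2)2 6/6
(2,3)2 4/5
(3,1)2 2/3
(3,2)2 5/6
(3,3)2 4/6
(3,4)1 0/3
(4,2)1 0/5
(4,3)2 2/4
(5,1)2 0/1
Sum over 11 residents: 2/2 + 3/3 + 6/6 + 4/5 + 2/3 + 5/6 + 4/6 + 0/3 + 0/5 + 2/4 + 0/1 = 97/15; mean = 97/15 ÷ 11 = 97/165 = 0.587878… → 0.588.

0.588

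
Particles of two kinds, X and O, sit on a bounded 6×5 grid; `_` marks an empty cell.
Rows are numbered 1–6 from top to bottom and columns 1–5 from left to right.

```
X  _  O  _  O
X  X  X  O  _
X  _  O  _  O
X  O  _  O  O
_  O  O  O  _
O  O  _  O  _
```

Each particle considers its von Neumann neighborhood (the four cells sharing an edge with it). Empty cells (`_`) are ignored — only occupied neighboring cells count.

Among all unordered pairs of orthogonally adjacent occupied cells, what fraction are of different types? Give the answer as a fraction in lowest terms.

Scan each occupied cell's neighbors to the right and below so each pair is counted once.
From row 1: 1 unlike of 2 pairs (running 1/2).
From row 2: 2 unlike of 5 pairs (running 3/7).
From row 3: 0 unlike of 2 pairs (running 3/9).
From row 4: 1 unlike of 4 pairs (running 4/13).
From row 5: 0 unlike of 4 pairs (running 4/17).
From row 6: 0 unlike of 1 pairs (running 4/18).
Total adjacent occupied pairs: 18; unlike-type pairs: 4.
4/18 reduces to 2/9.

2/9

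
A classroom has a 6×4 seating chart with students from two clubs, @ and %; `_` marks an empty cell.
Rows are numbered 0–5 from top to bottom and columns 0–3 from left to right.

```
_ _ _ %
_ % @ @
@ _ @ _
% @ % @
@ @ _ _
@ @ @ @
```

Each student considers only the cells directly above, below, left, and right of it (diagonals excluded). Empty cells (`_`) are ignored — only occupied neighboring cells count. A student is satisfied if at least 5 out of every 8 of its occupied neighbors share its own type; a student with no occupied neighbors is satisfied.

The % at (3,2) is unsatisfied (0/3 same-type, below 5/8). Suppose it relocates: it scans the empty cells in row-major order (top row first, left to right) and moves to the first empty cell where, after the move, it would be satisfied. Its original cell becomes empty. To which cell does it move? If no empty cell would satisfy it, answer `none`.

(0,0)

Vacating (3,2). Empty cells in order:
  (0,0): 0/0 same-type → satisfied — stop here.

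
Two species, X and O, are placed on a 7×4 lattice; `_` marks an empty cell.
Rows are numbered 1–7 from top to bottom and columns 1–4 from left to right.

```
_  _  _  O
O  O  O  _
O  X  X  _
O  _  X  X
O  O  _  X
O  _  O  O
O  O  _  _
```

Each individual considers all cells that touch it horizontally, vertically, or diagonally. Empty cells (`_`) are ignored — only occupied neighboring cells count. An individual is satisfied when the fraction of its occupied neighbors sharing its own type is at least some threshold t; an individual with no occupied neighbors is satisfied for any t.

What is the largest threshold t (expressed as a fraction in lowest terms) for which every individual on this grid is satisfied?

2/7

Row 1: (1,4)O 1/1
Row 2: (2,1)O 2/3 · (2,2)O 3/5 · (2,3)O 2/4
Row 3: (3,1)O 3/4 · (3,2)X 2/7 · (3,3)X 3/5
Row 4: (4,1)O 3/4 · (4,3)X 4/5 · (4,4)X 3/3
Row 5: (5,1)O 3/3 · (5,2)O 4/5 · (5,4)X 2/4
Row 6: (6,1)O 4/4 · (6,3)O 3/4 · (6,4)O 1/2
Row 7: (7,1)O 2/2 · (7,2)O 3/3
The smallest same-type fraction is 2/7 at (3,2), which reduces to 2/7. Any threshold above that leaves this individual unsatisfied.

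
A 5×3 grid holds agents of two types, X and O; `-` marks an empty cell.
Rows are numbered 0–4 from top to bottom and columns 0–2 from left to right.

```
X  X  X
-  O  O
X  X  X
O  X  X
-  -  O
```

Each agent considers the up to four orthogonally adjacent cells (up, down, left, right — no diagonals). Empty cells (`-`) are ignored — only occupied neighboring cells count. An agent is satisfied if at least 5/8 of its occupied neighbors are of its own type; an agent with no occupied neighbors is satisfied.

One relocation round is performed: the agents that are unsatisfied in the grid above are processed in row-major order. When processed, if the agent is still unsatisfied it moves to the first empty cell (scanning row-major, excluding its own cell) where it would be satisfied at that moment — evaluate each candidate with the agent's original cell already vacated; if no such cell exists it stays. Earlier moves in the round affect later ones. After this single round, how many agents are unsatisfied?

3

Initially unsatisfied (in order): (0,2), (1,1), (1,2), (2,0), (3,0), (4,2).
  (0,2) → (1,0).
  (1,1) → (4,0).
  (1,2) → (4,1).
  (2,0): now satisfied by earlier moves; stays.
  (3,0): no empty cell satisfies it; stays.
  (4,2): no empty cell satisfies it; stays.
Resulting grid:
X X -
X - -
X X X
O X X
O O O
Unsatisfied now: (3,0), (3,1), (4,2).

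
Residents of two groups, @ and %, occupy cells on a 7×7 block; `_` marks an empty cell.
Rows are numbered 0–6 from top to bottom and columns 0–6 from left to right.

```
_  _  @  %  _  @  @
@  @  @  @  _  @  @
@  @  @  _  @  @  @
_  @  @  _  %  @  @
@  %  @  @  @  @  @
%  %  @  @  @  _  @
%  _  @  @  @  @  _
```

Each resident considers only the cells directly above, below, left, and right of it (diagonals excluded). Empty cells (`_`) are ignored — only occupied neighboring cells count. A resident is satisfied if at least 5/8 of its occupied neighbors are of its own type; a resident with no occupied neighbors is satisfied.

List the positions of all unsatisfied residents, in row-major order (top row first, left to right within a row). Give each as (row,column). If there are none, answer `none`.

(0,2), (0,3), (1,3), (2,4), (3,4), (4,0), (4,1)

(0,2)@ 1/2 unhappy
(0,3)% 0/2 unhappy
(0,5)@ 2/2 ok
(0,6)@ 2/2 ok
(1,0)@ 2/2 ok
(1,1)@ 3/3 ok
(1,2)@ 4/4 ok
(1,3)@ 1/2 unhappy
(1,5)@ 3/3 ok
(1,6)@ 3/3 ok
(2,0)@ 2/2 ok
(2,1)@ 4/4 ok
(2,2)@ 3/3 ok
(2,4)@ 1/2 unhappy
(2,5)@ 4/4 ok
(2,6)@ 3/3 ok
(3,1)@ 2/3 ok
(3,2)@ 3/3 ok
(3,4)% 0/3 unhappy
(3,5)@ 3/4 ok
(3,6)@ 3/3 ok
(4,0)@ 0/2 unhappy
(4,1)% 1/4 unhappy
(4,2)@ 3/4 ok
(4,3)@ 3/3 ok
(4,4)@ 3/4 ok
(4,5)@ 3/3 ok
(4,6)@ 3/3 ok
(5,0)% 2/3 ok
(5,1)% 2/3 ok
(5,2)@ 3/4 ok
(5,3)@ 4/4 ok
(5,4)@ 3/3 ok
(5,6)@ 1/1 ok
(6,0)% 1/1 ok
(6,2)@ 2/2 ok
(6,3)@ 3/3 ok
(6,4)@ 3/3 ok
(6,5)@ 1/1 ok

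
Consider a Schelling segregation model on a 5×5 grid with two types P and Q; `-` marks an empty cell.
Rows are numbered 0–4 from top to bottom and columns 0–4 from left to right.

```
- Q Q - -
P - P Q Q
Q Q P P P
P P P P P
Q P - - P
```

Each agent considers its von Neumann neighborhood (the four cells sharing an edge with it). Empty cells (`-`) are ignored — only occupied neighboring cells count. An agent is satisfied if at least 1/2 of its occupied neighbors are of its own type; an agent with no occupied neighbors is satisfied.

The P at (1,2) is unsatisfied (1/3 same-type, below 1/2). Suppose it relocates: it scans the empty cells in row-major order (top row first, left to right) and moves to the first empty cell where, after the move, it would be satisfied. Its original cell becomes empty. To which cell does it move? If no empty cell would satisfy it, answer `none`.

Vacating (1,2). Empty cells in order:
  (0,0): 1/2 same-type → satisfied — stop here.

(0,0)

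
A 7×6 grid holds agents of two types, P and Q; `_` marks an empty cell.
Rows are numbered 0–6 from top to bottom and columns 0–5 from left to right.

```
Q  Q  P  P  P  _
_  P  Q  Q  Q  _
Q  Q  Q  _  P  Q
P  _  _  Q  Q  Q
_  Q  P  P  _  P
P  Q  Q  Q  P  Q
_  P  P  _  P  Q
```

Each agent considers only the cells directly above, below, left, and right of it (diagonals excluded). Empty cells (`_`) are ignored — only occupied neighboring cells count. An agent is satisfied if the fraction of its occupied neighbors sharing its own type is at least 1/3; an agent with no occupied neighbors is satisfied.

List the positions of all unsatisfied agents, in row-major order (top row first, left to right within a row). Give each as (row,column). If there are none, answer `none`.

(0,0)Q 1/1 satisfied
(0,1)Q 1/3 satisfied
(0,2)P 1/3 satisfied
(0,3)P 2/3 satisfied
(0,4)P 1/2 satisfied
(1,1)P 0/3 not
(1,2)Q 2/4 satisfied
(1,3)Q 2/3 satisfied
(1,4)Q 1/3 satisfied
(2,0)Q 1/2 satisfied
(2,1)Q 2/3 satisfied
(2,2)Q 2/2 satisfied
(2,4)P 0/3 not
(2,5)Q 1/2 satisfied
(3,0)P 0/1 not
(3,3)Q 1/2 satisfied
(3,4)Q 2/3 satisfied
(3,5)Q 2/3 satisfied
(4,1)Q 1/2 satisfied
(4,2)P 1/3 satisfied
(4,3)P 1/3 satisfied
(4,5)P 0/2 not
(5,0)P 0/1 not
(5,1)Q 2/4 satisfied
(5,2)Q 2/4 satisfied
(5,3)Q 1/3 satisfied
(5,4)P 1/3 satisfied
(5,5)Q 1/3 satisfied
(6,1)P 1/2 satisfied
(6,2)P 1/2 satisfied
(6,4)P 1/2 satisfied
(6,5)Q 1/2 satisfied

(1,1), (2,4), (3,0), (4,5), (5,0)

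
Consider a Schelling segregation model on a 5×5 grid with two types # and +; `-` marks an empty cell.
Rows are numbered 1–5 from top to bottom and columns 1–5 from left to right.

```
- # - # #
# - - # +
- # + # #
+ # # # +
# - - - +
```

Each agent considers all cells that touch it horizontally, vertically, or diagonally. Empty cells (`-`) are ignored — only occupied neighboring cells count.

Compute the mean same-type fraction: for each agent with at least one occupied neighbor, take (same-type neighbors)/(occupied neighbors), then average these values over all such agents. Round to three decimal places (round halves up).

Row 1: (1,2)# 1/1 · (1,4)# 2/3 · (1,5)# 2/3
Row 2: (2,1)# 2/2 · (2,4)# 4/6 · (2,5)+ 0/5
Row 3: (3,2)# 3/5 · (3,3)+ 0/6 · (3,4)# 4/7 · (3,5)# 3/5
Row 4: (4,1)+ 0/3 · (4,2)# 3/5 · (4,3)# 4/5 · (4,4)# 3/6 · (4,5)+ 1/4
Row 5: (5,1)# 1/2 · (5,5)+ 1/2
Sum over 17 agents: 1/1 + 2/3 + 2/3 + 2/2 + 4/6 + 0/5 + 3/5 + 0/6 + 4/7 + 3/5 + 0/3 + 3/5 + 4/5 + 3/6 + 1/4 + 1/2 + 1/2 = 1249/140; mean = 1249/140 ÷ 17 = 1249/2380 = 0.524789… → 0.525.

0.525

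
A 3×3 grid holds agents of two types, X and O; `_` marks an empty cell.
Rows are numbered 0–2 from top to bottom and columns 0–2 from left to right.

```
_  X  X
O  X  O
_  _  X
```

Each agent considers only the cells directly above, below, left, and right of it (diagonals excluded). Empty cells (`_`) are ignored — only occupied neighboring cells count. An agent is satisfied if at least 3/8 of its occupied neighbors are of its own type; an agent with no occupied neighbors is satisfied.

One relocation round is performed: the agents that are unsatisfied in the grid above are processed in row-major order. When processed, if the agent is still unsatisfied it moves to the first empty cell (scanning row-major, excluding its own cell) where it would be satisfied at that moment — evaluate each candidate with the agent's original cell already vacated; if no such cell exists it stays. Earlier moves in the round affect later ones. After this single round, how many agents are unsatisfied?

Initially unsatisfied (in order): (1,0), (1,1), (1,2), (2,2).
  (1,0) → (2,0).
  (1,1): now satisfied by earlier moves; stays.
  (1,2) → (1,0).
  (2,2): now satisfied by earlier moves; stays.
Resulting grid:
_ X X
O X _
O _ X
All satisfied now.

0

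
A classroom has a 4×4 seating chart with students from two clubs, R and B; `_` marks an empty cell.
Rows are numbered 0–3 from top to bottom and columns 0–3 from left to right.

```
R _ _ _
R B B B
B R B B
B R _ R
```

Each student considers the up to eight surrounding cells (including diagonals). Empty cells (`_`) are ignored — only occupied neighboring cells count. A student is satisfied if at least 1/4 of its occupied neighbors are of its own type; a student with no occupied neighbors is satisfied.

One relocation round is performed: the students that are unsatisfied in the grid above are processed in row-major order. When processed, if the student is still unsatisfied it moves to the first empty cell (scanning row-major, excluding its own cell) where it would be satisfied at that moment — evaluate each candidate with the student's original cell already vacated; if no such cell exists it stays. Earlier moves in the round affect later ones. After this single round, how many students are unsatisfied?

Initially unsatisfied (in order): (3,3).
  (3,3) → (0,1).
Resulting grid:
R R _ _
R B B B
B R B B
B R _ _
All satisfied now.

0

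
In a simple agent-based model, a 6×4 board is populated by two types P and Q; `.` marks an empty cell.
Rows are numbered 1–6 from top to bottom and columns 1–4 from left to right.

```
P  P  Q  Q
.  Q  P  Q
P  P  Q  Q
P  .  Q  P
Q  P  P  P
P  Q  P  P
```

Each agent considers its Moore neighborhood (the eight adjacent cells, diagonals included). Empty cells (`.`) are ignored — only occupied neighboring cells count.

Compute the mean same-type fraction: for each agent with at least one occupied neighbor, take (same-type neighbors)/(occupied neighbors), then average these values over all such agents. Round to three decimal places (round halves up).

(1,1)P 1/2
(1,2)P 2/4
(1,3)Q 3/5
(1,4)Q 2/3
(2,2)Q 2/7
(2,3)P 2/8
(2,4)Q 4/5
(3,1)P 2/3
(3,2)P 3/6
(3,3)Q 4/7
(3,4)Q 3/5
(4,1)P 3/4
(4,3)Q 2/7
(4,4)P 2/5
(5,1)Q 1/4
(5,2)P 4/7
(5,3)P 5/7
(5,4)P 4/5
(6,1)P 1/3
(6,2)Q 1/5
(6,3)P 4/5
(6,4)P 3/3
Sum over 22 agents: 1/2 + 2/4 + 3/5 + 2/3 + 2/7 + 2/8 + 4/5 + 2/3 + 3/6 + 4/7 + 3/5 + 3/4 + 2/7 + 2/5 + 1/4 + 4/7 + 5/7 + 4/5 + 1/3 + 1/5 + 4/5 + 3/3 = 5059/420; mean = 5059/420 ÷ 22 = 5059/9240 = 0.547510… → 0.548.

0.548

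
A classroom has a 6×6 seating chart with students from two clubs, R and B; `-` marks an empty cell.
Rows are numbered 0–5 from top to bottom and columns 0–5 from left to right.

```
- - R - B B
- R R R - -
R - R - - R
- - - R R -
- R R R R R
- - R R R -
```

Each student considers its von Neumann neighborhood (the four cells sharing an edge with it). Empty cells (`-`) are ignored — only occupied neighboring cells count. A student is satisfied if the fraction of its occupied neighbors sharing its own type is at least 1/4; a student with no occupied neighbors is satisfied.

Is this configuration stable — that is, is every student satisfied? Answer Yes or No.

Row 0: (0,2)R 1/1 ✓ · (0,4)B 1/1 ✓ · (0,5)B 1/1 ✓
Row 1: (1,1)R 1/1 ✓ · (1,2)R 4/4 ✓ · (1,3)R 1/1 ✓
Row 2: (2,0)R 0/0 ✓ · (2,2)R 1/1 ✓ · (2,5)R 0/0 ✓
Row 3: (3,3)R 2/2 ✓ · (3,4)R 2/2 ✓
Row 4: (4,1)R 1/1 ✓ · (4,2)R 3/3 ✓ · (4,3)R 4/4 ✓ · (4,4)R 4/4 ✓ · (4,5)R 1/1 ✓
Row 5: (5,2)R 2/2 ✓ · (5,3)R 3/3 ✓ · (5,4)R 2/2 ✓
All meet the threshold, so the configuration is stable.

Yes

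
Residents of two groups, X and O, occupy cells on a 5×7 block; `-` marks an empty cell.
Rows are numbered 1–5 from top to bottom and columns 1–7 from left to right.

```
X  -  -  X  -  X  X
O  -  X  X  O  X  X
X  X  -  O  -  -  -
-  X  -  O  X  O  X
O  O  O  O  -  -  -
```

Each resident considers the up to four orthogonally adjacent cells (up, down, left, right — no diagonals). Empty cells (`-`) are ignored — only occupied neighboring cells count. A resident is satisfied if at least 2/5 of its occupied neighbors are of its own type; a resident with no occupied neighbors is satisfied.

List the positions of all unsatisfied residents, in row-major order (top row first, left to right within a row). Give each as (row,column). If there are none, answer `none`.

(1,1), (2,1), (2,5), (4,5), (4,6), (4,7)

Row 1: (1,1)X 0/1 not · (1,4)X 1/1 satisfied · (1,6)X 2/2 satisfied · (1,7)X 2/2 satisfied
Row 2: (2,1)O 0/2 not · (2,3)X 1/1 satisfied · (2,4)X 2/4 satisfied · (2,5)O 0/2 not · (2,6)X 2/3 satisfied · (2,7)X 2/2 satisfied
Row 3: (3,1)X 1/2 satisfied · (3,2)X 2/2 satisfied · (3,4)O 1/2 satisfied
Row 4: (4,2)X 1/2 satisfied · (4,4)O 2/3 satisfied · (4,5)X 0/2 not · (4,6)O 0/2 not · (4,7)X 0/1 not
Row 5: (5,1)O 1/1 satisfied · (5,2)O 2/3 satisfied · (5,3)O 2/2 satisfied · (5,4)O 2/2 satisfied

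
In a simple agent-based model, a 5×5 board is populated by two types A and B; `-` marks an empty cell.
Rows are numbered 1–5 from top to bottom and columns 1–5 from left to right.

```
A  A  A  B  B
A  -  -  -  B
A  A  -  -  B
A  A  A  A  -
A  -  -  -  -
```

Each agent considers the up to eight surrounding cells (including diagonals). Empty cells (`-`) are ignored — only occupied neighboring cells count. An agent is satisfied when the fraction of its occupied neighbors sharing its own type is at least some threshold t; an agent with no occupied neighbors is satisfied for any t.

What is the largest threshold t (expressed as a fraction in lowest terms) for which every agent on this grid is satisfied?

1/2

Row 1: (1,1)A 2/2 · (1,2)A 3/3 · (1,3)A 1/2 · (1,4)B 2/3 · (1,5)B 2/2
Row 2: (2,1)A 4/4 · (2,5)B 3/3
Row 3: (3,1)A 4/4 · (3,2)A 5/5 · (3,5)B 1/2
Row 4: (4,1)A 4/4 · (4,2)A 5/5 · (4,3)A 3/3 · (4,4)A 1/2
Row 5: (5,1)A 2/2
The smallest same-type fraction is 1/2 at (1,3), which reduces to 1/2. Any threshold above that leaves this agent unsatisfied.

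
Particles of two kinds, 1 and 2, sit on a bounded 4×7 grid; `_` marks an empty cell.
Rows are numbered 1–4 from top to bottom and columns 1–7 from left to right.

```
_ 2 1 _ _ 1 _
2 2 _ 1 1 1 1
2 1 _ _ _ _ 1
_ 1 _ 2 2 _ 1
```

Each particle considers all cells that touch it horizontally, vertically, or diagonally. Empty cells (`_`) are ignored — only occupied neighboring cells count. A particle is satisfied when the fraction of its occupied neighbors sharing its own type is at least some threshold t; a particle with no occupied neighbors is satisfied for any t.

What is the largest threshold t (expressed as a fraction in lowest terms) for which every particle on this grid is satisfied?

Row 1: (1,2)2 2/3 · (1,3)1 1/3 · (1,6)1 3/3
Row 2: (2,1)2 3/4 · (2,2)2 3/5 · (2,4)1 2/2 · (2,5)1 3/3 · (2,6)1 4/4 · (2,7)1 3/3
Row 3: (3,1)2 2/4 · (3,2)1 1/4 · (3,7)1 3/3
Row 4: (4,2)1 1/2 · (4,4)2 1/1 · (4,5)2 1/1 · (4,7)1 1/1
The smallest same-type fraction is 1/4 at (3,2), which reduces to 1/4. Any threshold above that leaves this particle unsatisfied.

1/4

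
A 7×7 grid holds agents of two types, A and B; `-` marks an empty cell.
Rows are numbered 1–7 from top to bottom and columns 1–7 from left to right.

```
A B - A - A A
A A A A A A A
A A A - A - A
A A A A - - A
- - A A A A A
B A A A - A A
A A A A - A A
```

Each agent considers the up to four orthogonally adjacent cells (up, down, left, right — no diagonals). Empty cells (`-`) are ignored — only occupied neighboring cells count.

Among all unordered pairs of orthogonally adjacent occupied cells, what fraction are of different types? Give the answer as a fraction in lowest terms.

1/13

Scan each occupied cell's neighbors to the right and below so each pair is counted once.
Row 1: A(1,1)–B(1,2)≠ A(1,1)–A(2,1)= B(1,2)–A(2,2)≠ A(1,4)–A(2,4)= A(1,6)–A(1,7)= A(1,6)–A(2,6)= A(1,7)–A(2,7)=  → 2/7 unlike.
Row 2: A(2,1)–A(2,2)= A(2,1)–A(3,1)= A(2,2)–A(2,3)= A(2,2)–A(3,2)= A(2,3)–A(2,4)= A(2,3)–A(3,3)= A(2,4)–A(2,5)= A(2,5)–A(2,6)= A(2,5)–A(3,5)= A(2,6)–A(2,7)= A(2,7)–A(3,7)=  → 0/11 unlike.
Row 3: A(3,1)–A(3,2)= A(3,1)–A(4,1)= A(3,2)–A(3,3)= A(3,2)–A(4,2)= A(3,3)–A(4,3)= A(3,7)–A(4,7)=  → 0/6 unlike.
Row 4: A(4,1)–A(4,2)= A(4,2)–A(4,3)= A(4,3)–A(4,4)= A(4,3)–A(5,3)= A(4,4)–A(5,4)= A(4,7)–A(5,7)=  → 0/6 unlike.
Row 5: A(5,3)–A(5,4)= A(5,3)–A(6,3)= A(5,4)–A(5,5)= A(5,4)–A(6,4)= A(5,5)–A(5,6)= A(5,6)–A(5,7)= A(5,6)–A(6,6)= A(5,7)–A(6,7)=  → 0/8 unlike.
Row 6: B(6,1)–A(6,2)≠ B(6,1)–A(7,1)≠ A(6,2)–A(6,3)= A(6,2)–A(7,2)= A(6,3)–A(6,4)= A(6,3)–A(7,3)= A(6,4)–A(7,4)= A(6,6)–A(6,7)= A(6,6)–A(7,6)= A(6,7)–A(7,7)=  → 2/10 unlike.
Row 7: A(7,1)–A(7,2)= A(7,2)–A(7,3)= A(7,3)–A(7,4)= A(7,6)–A(7,7)=  → 0/4 unlike.
Total adjacent occupied pairs: 52; unlike-type pairs: 4.
4/52 reduces to 1/13.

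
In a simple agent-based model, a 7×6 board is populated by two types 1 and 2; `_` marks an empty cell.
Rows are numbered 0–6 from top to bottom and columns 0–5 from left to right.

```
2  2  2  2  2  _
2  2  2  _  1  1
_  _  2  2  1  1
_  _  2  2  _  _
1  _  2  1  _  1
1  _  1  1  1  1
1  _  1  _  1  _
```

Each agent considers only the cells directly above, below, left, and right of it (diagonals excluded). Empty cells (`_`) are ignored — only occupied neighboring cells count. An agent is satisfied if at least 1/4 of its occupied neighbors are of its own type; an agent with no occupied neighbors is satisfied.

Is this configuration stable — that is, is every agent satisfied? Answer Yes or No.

Yes

(0,0)2 2/2 ok
(0,1)2 3/3 ok
(0,2)2 3/3 ok
(0,3)2 2/2 ok
(0,4)2 1/2 ok
(1,0)2 2/2 ok
(1,1)2 3/3 ok
(1,2)2 3/3 ok
(1,4)1 2/3 ok
(1,5)1 2/2 ok
(2,2)2 3/3 ok
(2,3)2 2/3 ok
(2,4)1 2/3 ok
(2,5)1 2/2 ok
(3,2)2 3/3 ok
(3,3)2 2/3 ok
(4,0)1 1/1 ok
(4,2)2 1/3 ok
(4,3)1 1/3 ok
(4,5)1 1/1 ok
(5,0)1 2/2 ok
(5,2)1 2/3 ok
(5,3)1 3/3 ok
(5,4)1 3/3 ok
(5,5)1 2/2 ok
(6,0)1 1/1 ok
(6,2)1 1/1 ok
(6,4)1 1/1 ok
All meet the threshold, so the configuration is stable.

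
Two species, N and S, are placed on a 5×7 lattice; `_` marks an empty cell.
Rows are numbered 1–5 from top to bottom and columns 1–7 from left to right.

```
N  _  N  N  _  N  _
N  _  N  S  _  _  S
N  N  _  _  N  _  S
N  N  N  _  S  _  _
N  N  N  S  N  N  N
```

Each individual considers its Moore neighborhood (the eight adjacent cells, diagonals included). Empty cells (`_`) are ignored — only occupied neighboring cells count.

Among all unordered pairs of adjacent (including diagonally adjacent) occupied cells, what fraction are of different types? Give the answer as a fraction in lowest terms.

11/39

Scan each occupied cell's neighbors to the right and below (and the two forward diagonals) so each pair is counted once.
Row 1: N(1,1)–N(2,1)= N(1,3)–N(1,4)= N(1,3)–N(2,3)= N(1,3)–S(2,4)≠ N(1,4)–S(2,4)≠ N(1,4)–N(2,3)= N(1,6)–S(2,7)≠  → 3/7 unlike.
Row 2: N(2,1)–N(3,1)= N(2,1)–N(3,2)= N(2,3)–S(2,4)≠ N(2,3)–N(3,2)= S(2,4)–N(3,5)≠ S(2,7)–S(3,7)=  → 2/6 unlike.
Row 3: N(3,1)–N(3,2)= N(3,1)–N(4,1)= N(3,1)–N(4,2)= N(3,2)–N(4,2)= N(3,2)–N(4,3)= N(3,2)–N(4,1)= N(3,5)–S(4,5)≠  → 1/7 unlike.
Row 4: N(4,1)–N(4,2)= N(4,1)–N(5,1)= N(4,1)–N(5,2)= N(4,2)–N(4,3)= N(4,2)–N(5,2)= N(4,2)–N(5,3)= N(4,2)–N(5,1)= N(4,3)–N(5,3)= N(4,3)–S(5,4)≠ N(4,3)–N(5,2)= S(4,5)–N(5,5)≠ S(4,5)–N(5,6)≠ S(4,5)–S(5,4)=  → 3/13 unlike.
Row 5: N(5,1)–N(5,2)= N(5,2)–N(5,3)= N(5,3)–S(5,4)≠ S(5,4)–N(5,5)≠ N(5,5)–N(5,6)= N(5,6)–N(5,7)=  → 2/6 unlike.
Total adjacent occupied pairs: 39; unlike-type pairs: 11.
11/39 is already in lowest terms.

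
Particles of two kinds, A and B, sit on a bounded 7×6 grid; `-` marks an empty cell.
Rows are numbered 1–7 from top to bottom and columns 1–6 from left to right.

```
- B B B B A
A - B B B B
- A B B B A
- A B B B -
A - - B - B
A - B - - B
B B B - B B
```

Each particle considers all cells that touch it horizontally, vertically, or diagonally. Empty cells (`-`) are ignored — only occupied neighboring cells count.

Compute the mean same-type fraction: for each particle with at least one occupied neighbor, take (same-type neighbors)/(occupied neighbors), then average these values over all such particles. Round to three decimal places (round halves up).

0.758

Row 1: (1,2)B 2/3 · (1,3)B 4/4 · (1,4)B 5/5 · (1,5)B 4/5 · (1,6)A 0/3
Row 2: (2,1)A 1/2 · (2,3)B 6/7 · (2,4)B 8/8 · (2,5)B 6/8 · (2,6)B 3/5
Row 3: (3,2)A 2/5 · (3,3)B 5/7 · (3,4)B 8/8 · (3,5)B 6/7 · (3,6)A 0/4
Row 4: (4,2)A 2/4 · (4,3)B 4/6 · (4,4)B 6/6 · (4,5)B 5/6
Row 5: (5,1)A 2/2 · (5,4)B 4/4 · (5,6)B 2/2
Row 6: (6,1)A 1/3 · (6,3)B 3/3 · (6,6)B 3/3
Row 7: (7,1)B 1/2 · (7,2)B 3/4 · (7,3)B 2/2 · (7,5)B 2/2 · (7,6)B 2/2
Sum over 30 particles: 2/3 + 4/4 + 5/5 + 4/5 + 0/3 + 1/2 + 6/7 + 8/8 + 6/8 + 3/5 + 2/5 + 5/7 + 8/8 + 6/7 + 0/4 + 2/4 + 4/6 + 6/6 + 5/6 + 2/2 + 4/4 + 2/2 + 1/3 + 3/3 + 3/3 + 1/2 + 3/4 + 2/2 + 2/2 + 2/2 = 1591/70; mean = 1591/70 ÷ 30 = 1591/2100 = 0.757619… → 0.758.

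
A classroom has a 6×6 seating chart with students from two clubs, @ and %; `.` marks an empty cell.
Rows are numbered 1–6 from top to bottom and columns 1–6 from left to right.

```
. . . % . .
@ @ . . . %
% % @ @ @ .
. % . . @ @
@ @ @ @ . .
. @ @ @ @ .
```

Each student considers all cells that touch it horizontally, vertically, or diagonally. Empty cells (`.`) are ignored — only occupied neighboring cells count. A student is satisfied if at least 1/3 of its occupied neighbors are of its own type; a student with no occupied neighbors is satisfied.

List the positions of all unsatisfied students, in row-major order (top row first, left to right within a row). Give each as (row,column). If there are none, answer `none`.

(1,4)% 0/0 ✓
(2,1)@ 1/3 ✓
(2,2)@ 2/4 ✓
(2,6)% 0/1 ✗
(3,1)% 2/4 ✓
(3,2)% 2/5 ✓
(3,3)@ 2/4 ✓
(3,4)@ 3/3 ✓
(3,5)@ 3/4 ✓
(4,2)% 2/6 ✓
(4,5)@ 4/4 ✓
(4,6)@ 2/2 ✓
(5,1)@ 2/3 ✓
(5,2)@ 4/5 ✓
(5,3)@ 5/6 ✓
(5,4)@ 5/5 ✓
(6,2)@ 4/4 ✓
(6,3)@ 5/5 ✓
(6,4)@ 4/4 ✓
(6,5)@ 2/2 ✓

(2,6)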